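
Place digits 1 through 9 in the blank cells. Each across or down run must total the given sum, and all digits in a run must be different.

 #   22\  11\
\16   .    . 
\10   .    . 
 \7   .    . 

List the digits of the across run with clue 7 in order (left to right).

6 1

16 in 2 cells must be {7,9}.
The 16 across and the 11 down share only 7, so R1C2 = 7.
R1C1 = 16 − 7 = 9 completes the 16 across.
Nothing is forced directly, so branch on R2C2, whose candidates are 1 or 3. If R2C2 = 1: then R2C1 would have to be in {9} for the 10 across but in {5,6,7,8} for the 22 down — contradiction. So R2C2 = 3.
R2C1 = 10 − 3 = 7 completes the 10 across.
R3C1 = 22 − 16 = 6 completes the 22 down.
R3C2 = 7 − 6 = 1 completes the 7 across.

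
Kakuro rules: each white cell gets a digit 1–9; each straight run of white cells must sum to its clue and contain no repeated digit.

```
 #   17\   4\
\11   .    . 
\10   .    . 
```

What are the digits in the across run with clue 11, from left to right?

8, 3

17 in 2 cells must be {8,9}; 4 in 2 cells must be {1,3}.
The 11 across and the 4 down share only 3, so R1C2 = 3.
R2C2 = 4 − 3 = 1 completes the 4 down.
R1C1 = 11 − 3 = 8 completes the 11 across.
R2C1 = 10 − 1 = 9 completes the 10 across.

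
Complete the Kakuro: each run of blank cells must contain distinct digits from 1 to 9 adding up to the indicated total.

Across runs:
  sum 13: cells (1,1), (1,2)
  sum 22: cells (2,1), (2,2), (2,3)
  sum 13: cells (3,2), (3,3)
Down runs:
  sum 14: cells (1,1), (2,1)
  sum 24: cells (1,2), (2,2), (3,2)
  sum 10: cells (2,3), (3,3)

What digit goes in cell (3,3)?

24 in 3 cells must be {7,8,9}.
Nothing is forced directly, so branch on (3,2), whose candidates are 7 or 8 or 9. If (3,2) = 7: that forces (3,3) = 6, after which (2,3) would have to be in {5,6,7,8,9} for the 22 across but in {4} for the 10 down — contradiction. If (3,2) = 8: then (3,3) would have to be in {5} for the 13 across but in {1,2,3,4,6,7,8,9} for the 10 down — contradiction. So (3,2) = 9.
(3,3) = 13 − 9 = 4 completes the 13 across.
(2,3) = 10 − 4 = 6 completes the 10 down.
(2,1) = 9: the only remaining digit allowed by both the 22 across and the 14 down.
(2,2) = 22 − 15 = 7 completes the 22 across.
(1,1) = 14 − 9 = 5 completes the 14 down.
(1,2) = 13 − 5 = 8 completes the 13 across.

4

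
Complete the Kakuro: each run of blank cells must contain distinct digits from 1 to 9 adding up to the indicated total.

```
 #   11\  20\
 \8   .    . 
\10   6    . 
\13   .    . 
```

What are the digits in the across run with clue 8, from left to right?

1 7

R2C2 = 10 − 6 = 4 completes the 10 across.
Given what's placed, R3C1 must be 4 to fit the 13 across and 11 down.
R3C2 = 13 − 4 = 9 completes the 13 across.
R1C1 = 11 − 10 = 1 completes the 11 down.
R1C2 = 8 − 1 = 7 completes the 8 across.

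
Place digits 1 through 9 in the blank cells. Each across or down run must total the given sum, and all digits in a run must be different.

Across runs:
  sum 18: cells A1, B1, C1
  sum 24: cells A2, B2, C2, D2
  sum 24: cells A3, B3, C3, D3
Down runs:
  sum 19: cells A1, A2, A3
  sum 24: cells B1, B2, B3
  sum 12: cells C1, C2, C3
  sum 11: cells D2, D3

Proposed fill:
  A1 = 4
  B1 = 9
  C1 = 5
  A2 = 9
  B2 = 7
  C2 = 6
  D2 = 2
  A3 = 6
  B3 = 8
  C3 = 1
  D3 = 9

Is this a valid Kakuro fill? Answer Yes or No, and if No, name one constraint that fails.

Across: 4+9+5=18; 9+7+6+2=24; 6+8+1+9=24. Down: 4+9+6=19; 9+7+8=24; 5+6+1=12; 2+9=11. No digit repeats within any run.

Yes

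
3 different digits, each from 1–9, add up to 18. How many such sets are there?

3 distinct digits from 1–9 sum between 6 and 24.

7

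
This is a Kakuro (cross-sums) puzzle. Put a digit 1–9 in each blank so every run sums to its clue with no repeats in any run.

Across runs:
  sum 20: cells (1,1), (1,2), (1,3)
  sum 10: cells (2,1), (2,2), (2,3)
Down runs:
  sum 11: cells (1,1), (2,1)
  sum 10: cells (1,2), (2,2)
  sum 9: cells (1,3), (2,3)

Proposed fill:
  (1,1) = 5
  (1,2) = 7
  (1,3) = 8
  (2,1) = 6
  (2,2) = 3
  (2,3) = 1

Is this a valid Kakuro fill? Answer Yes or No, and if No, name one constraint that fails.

Across: 5+7+8=20; 6+3+1=10. Down: 5+6=11; 7+3=10; 8+1=9. No digit repeats within any run.

Yes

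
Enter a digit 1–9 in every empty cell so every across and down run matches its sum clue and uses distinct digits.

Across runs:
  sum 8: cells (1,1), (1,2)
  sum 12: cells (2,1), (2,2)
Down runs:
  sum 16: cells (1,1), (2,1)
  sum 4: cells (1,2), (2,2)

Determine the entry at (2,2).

3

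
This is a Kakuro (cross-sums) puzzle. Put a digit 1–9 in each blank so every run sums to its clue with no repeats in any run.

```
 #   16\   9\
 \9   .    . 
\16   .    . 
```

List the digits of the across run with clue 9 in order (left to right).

7, 2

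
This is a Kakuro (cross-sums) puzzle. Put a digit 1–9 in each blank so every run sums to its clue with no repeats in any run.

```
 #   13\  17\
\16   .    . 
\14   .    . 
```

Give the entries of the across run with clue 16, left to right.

7 9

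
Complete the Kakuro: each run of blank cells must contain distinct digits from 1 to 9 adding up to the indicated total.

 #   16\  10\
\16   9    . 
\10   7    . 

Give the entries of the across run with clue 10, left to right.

7 3

16 in 2 cells must be {7,9}.
R1C2 = 16 − 9 = 7 completes the 16 across.
R2C2 = 10 − 7 = 3 completes the 10 across.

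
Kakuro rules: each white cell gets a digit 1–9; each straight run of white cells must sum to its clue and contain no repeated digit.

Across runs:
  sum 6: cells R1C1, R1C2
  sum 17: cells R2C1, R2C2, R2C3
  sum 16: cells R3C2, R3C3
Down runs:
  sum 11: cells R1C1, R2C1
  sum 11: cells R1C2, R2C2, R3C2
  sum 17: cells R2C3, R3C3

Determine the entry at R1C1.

5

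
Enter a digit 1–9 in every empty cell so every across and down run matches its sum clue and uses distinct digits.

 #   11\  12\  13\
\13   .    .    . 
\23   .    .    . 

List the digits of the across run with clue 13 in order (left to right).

2 4 7

23 in 3 cells must be {6,8,9}.
Nothing is forced directly, so branch on R2C3, whose candidates are 6 or 8 or 9. If R2C3 = 8: that forces R1C3 = 5, R2C2 = 9, after which R1C2 would have to be in {1,2,6,7} for the 13 across but in {3} for the 12 down — contradiction. If R2C3 = 9: that forces R1C3 = 4, R2C2 = 8, after which R1C2 would have to be in {1,2,3,6,7,8} for the 13 across but in {4} for the 12 down — contradiction. So R2C3 = 6.
R1C3 = 13 − 6 = 7 completes the 13 down.
Nothing is forced directly, so branch on R1C2, whose candidates are 4 or 5. If R1C2 = 5: then R1C1 would have to be in {1} for the 13 across but in {2,3,4,5,6,7,8,9} for the 11 down — contradiction. So R1C2 = 4.
R1C1 = 13 − 11 = 2 completes the 13 across.
R2C1 = 11 − 2 = 9 completes the 11 down.
R2C2 = 23 − 15 = 8 completes the 23 across.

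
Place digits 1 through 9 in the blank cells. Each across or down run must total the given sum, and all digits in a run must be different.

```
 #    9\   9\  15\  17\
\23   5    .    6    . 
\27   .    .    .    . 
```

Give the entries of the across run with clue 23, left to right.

17 in 2 cells must be {8,9}.
R2C1 = 9 − 5 = 4 completes the 9 down.
R2C3 = 15 − 6 = 9 completes the 15 down.
Given what's placed, R2C4 must be 8 to fit the 27 across and 17 down.
R1C4 = 17 − 8 = 9 completes the 17 down.
R2C2 = 27 − 21 = 6 completes the 27 across.
R1C2 = 23 − 20 = 3 completes the 23 across.

5, 3, 6, 9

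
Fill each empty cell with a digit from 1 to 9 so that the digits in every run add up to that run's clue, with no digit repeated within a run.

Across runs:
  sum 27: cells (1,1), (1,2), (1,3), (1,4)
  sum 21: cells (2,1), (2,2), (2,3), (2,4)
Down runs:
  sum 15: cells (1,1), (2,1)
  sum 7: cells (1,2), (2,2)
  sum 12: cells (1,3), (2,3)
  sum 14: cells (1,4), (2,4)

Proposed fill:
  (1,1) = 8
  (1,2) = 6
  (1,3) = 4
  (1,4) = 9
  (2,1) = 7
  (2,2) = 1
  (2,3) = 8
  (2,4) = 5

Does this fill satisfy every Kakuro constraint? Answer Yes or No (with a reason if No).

Across: 8+6+4+9=27; 7+1+8+5=21. Down: 8+7=15; 6+1=7; 4+8=12; 9+5=14. No digit repeats within any run.

Yes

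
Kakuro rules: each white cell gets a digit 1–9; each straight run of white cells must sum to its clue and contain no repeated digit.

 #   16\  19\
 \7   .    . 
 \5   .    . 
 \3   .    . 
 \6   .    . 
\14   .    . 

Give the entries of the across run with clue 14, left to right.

6 8

3 in 2 cells must be {1,2}; 16 in 5 cells must be {1,2,3,4,6}.
Only 6 fits R5C1 under both its across sum 14 and down sum 16.
R5C2 = 14 − 6 = 8 completes the 14 across.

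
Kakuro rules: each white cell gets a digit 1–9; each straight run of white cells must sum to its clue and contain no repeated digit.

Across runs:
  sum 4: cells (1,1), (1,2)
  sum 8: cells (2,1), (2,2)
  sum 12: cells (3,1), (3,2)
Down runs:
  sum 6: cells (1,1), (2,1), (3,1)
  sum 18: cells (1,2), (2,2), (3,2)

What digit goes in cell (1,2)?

3

4 in 2 cells must be {1,3}; 6 in 3 cells must be {1,2,3}.
The 12 across and the 6 down share only 3, so (3,1) = 3.
(3,2) = 12 − 3 = 9 completes the 12 across.
Given what's placed, (1,1) must be 1 to fit the 4 across and 6 down.
(1,2) = 4 − 1 = 3 completes the 4 across.
(2,1) = 6 − 4 = 2 completes the 6 down.
(2,2) = 8 − 2 = 6 completes the 8 across.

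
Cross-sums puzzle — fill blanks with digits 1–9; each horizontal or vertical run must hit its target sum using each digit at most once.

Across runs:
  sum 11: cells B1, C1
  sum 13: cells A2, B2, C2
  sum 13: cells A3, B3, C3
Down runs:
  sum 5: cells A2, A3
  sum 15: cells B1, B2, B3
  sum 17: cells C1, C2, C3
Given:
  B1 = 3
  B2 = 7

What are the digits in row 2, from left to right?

C1 = 11 − 3 = 8 completes the 11 across.
B3 = 15 − 10 = 5 completes the 15 down.
Nothing is forced directly, so branch on A3, whose candidates are 1 or 2. If A3 = 2: then A2 would have to be in {1,2,4,5} for the 13 across but in {3} for the 5 down — contradiction. So A3 = 1.
A2 = 5 − 1 = 4 completes the 5 down.
C2 = 13 − 11 = 2 completes the 13 across.
C3 = 13 − 6 = 7 completes the 13 across.

4, 7, 2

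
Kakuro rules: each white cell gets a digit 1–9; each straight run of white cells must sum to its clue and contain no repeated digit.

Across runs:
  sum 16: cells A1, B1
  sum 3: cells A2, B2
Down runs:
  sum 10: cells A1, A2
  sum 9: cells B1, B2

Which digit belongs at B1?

7

16 in 2 cells must be {7,9}; 3 in 2 cells must be {1,2}.
The 16 across and the 9 down share only 7, so B1 = 7.
B2 = 9 − 7 = 2 completes the 9 down.
A1 = 16 − 7 = 9 completes the 16 across.
A2 = 3 − 2 = 1 completes the 3 across.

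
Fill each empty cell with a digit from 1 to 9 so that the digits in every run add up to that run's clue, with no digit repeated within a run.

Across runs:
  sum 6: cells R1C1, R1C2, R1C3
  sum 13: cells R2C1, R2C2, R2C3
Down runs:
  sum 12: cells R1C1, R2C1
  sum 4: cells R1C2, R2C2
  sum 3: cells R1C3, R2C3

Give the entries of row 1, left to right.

3 1 2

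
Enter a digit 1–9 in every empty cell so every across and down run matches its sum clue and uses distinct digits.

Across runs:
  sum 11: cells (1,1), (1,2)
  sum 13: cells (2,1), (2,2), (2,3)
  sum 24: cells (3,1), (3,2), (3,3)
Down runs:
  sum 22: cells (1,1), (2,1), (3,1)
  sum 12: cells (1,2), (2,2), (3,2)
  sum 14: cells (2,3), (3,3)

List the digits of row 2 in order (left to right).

5 2 6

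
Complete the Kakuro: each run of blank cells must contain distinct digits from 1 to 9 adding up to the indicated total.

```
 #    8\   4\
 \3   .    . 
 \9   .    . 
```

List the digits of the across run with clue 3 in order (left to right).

3 in 2 cells must be {1,2}; 4 in 2 cells must be {1,3}.
The 3 across and the 4 down share only 1, so R1C2 = 1.
R2C2 = 4 − 1 = 3 completes the 4 down.
R1C1 = 3 − 1 = 2 completes the 3 across.
R2C1 = 9 − 3 = 6 completes the 9 across.

2, 1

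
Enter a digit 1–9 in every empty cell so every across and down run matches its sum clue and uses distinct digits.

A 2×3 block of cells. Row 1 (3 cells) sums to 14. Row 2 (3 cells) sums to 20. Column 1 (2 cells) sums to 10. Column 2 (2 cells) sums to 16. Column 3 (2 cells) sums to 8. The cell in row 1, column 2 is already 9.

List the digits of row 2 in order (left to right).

16 in 2 cells must be {7,9}.
(2,2) = 16 − 9 = 7 completes the 16 down.
Given what's placed, (2,3) must be 5 to fit the 20 across and 8 down.
(1,3) = 8 − 5 = 3 completes the 8 down.
(2,1) = 20 − 12 = 8 completes the 20 across.
(1,1) = 14 − 12 = 2 completes the 14 across.

8 7 5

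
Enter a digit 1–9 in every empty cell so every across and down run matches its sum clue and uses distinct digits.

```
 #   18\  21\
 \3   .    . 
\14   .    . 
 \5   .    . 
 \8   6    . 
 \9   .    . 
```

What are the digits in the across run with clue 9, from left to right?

4 5

3 in 2 cells must be {1,2}.
Given what's placed, R2C1 must be 5 to fit the 14 across and 18 down.
R2C2 = 14 − 5 = 9 completes the 14 across.
R4C2 = 8 − 6 = 2 completes the 8 across.
Given what's placed, R1C2 must be 1 to fit the 3 across and 21 down.
R1C1 = 3 − 1 = 2 completes the 3 across.
No cell is forced outright now. R3C1 can only be 1 or 4 (the digits allowed by both its 5 across and its 18 down). If R3C1 = 4: then R3C2 would have to be in {1} for the 5 across but in {3,4,5,6} for the 21 down — contradiction. So R3C1 = 1.
R3C2 = 5 − 1 = 4 completes the 5 across.
R5C1 = 18 − 14 = 4 completes the 18 down.
R5C2 = 9 − 4 = 5 completes the 9 across.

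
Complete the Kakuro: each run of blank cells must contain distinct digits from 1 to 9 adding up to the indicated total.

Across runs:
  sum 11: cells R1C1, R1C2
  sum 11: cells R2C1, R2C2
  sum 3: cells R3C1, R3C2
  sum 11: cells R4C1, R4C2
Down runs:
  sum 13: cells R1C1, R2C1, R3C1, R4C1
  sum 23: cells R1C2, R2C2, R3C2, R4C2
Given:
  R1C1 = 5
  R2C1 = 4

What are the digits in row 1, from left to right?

3 in 2 cells must be {1,2}.
R1C2 = 11 − 5 = 6 completes the 11 across.
R2C2 = 11 − 4 = 7 completes the 11 across.
R3C1 = 1: the only remaining digit allowed by both the 3 across and the 13 down.
R3C2 = 3 − 1 = 2 completes the 3 across.
R4C1 = 13 − 10 = 3 completes the 13 down.
R4C2 = 11 − 3 = 8 completes the 11 across.

5 6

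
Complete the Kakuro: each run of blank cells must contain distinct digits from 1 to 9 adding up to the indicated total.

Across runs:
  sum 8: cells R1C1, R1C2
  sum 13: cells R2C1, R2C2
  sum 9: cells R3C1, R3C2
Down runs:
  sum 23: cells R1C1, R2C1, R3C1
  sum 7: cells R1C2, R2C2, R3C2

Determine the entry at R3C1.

23 in 3 cells must be {6,8,9}; 7 in 3 cells must be {1,2,4}.
The 8 across and the 23 down share only 6, so R1C1 = 6.
R1C2 = 8 − 6 = 2 completes the 8 across.
Given what's placed, R2C2 must be 4 to fit the 13 across and 7 down.
R3C1 = 8: the only remaining digit allowed by both the 9 across and the 23 down.
R3C2 = 9 − 8 = 1 completes the 9 across.
R2C1 = 13 − 4 = 9 completes the 13 across.

8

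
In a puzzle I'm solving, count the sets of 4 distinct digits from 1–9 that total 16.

8

4 distinct digits from 1–9 sum between 10 and 30.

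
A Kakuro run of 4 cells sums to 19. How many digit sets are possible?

11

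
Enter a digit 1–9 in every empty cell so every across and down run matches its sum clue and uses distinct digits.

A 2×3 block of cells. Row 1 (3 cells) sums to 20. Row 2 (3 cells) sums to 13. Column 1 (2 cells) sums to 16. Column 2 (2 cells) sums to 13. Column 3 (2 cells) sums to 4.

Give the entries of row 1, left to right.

16 in 2 cells must be {7,9}; 4 in 2 cells must be {1,3}.
The 20 across and the 4 down share only 3, so (1,3) = 3.
(2,3) = 4 − 3 = 1 completes the 4 down.
Given what's placed, (1,1) must be 9 to fit the 20 across and 16 down.
(1,2) = 20 − 12 = 8 completes the 20 across.
(2,1) = 16 − 9 = 7 completes the 16 down.
(2,2) = 13 − 8 = 5 completes the 13 across.

9 8 3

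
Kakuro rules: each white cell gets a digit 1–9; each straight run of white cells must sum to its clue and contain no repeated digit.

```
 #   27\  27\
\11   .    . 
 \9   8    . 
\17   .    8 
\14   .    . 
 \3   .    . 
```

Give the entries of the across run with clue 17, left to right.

9 8

17 in 2 cells must be {8,9}; 3 in 2 cells must be {1,2}.
R2C2 = 9 − 8 = 1 completes the 9 across.
R3C1 = 17 − 8 = 9 completes the 17 across.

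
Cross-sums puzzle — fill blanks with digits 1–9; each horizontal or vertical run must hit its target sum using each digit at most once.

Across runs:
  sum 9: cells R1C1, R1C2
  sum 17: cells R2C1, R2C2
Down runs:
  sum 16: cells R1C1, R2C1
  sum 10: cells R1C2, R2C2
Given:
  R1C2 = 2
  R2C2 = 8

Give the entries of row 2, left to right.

17 in 2 cells must be {8,9}; 16 in 2 cells must be {7,9}.
R1C1 = 9 − 2 = 7 completes the 9 across.
R2C1 = 17 − 8 = 9 completes the 17 across.

9 8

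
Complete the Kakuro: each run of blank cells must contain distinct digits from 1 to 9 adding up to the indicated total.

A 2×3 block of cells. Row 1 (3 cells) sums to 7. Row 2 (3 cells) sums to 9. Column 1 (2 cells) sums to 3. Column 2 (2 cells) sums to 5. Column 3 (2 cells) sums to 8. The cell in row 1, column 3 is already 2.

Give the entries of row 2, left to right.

7 in 3 cells must be {1,2,4}; 3 in 2 cells must be {1,2}.
(1,1) = 1: the only remaining digit allowed by both the 7 across and the 3 down.
(1,2) = 7 − 3 = 4 completes the 7 across.
(2,1) = 3 − 1 = 2 completes the 3 down.
(2,2) = 5 − 4 = 1 completes the 5 down.
(2,3) = 9 − 3 = 6 completes the 9 across.

2 1 6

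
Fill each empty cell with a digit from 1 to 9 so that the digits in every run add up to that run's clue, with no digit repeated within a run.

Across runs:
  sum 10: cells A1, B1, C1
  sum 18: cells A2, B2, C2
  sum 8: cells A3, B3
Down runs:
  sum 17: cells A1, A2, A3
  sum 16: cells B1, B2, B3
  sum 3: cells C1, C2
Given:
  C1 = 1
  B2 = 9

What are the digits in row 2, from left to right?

3 in 2 cells must be {1,2}.
C2 = 3 − 1 = 2 completes the 3 down.
A2 = 18 − 11 = 7 completes the 18 across.
Nothing is forced directly, so branch on A3, whose candidates are 1 or 2 or 6. If A3 = 1: then A1 would have to be in {2,3,4,5,6,7} for the 10 across but in {9} for the 17 down — contradiction. If A3 = 2: then A1 would have to be in {2,3,4,5,6,7} for the 10 across but in {8} for the 17 down — contradiction. So A3 = 6.
A1 = 17 − 13 = 4 completes the 17 down.
B1 = 10 − 5 = 5 completes the 10 across.
B3 = 8 − 6 = 2 completes the 8 across.

7 9 2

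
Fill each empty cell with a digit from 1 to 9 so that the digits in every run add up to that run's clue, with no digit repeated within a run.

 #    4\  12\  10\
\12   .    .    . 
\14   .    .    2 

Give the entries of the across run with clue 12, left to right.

4 in 2 cells must be {1,3}.
R1C3 = 10 − 2 = 8 completes the 10 down.
R2C1 = 3: the only remaining digit allowed by both the 14 across and the 4 down.
R2C2 = 14 − 5 = 9 completes the 14 across.
R1C1 = 4 − 3 = 1 completes the 4 down.
R1C2 = 12 − 9 = 3 completes the 12 across.

1, 3, 8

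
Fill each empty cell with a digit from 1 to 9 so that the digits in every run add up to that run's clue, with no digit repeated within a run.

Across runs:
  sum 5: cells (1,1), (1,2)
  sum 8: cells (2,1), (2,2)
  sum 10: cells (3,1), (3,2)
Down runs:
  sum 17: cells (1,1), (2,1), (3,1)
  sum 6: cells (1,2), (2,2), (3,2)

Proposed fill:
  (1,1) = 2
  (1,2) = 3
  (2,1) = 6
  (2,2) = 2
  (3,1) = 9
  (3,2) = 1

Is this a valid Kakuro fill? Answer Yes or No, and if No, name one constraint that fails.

Yes

Across: 2+3=5; 6+2=8; 9+1=10. Down: 2+6+9=17; 3+2+1=6. No digit repeats within any run.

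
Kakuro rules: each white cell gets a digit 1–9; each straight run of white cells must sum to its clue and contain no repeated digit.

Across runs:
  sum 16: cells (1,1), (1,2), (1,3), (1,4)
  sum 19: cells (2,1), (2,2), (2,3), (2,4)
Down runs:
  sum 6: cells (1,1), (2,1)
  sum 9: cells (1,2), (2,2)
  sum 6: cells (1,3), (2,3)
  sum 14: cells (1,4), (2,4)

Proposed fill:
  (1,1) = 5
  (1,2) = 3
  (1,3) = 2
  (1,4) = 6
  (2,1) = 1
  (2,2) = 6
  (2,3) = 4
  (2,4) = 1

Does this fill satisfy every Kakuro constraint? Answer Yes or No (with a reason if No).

No — the across run (2,1)–(2,4) sums to 12, not 19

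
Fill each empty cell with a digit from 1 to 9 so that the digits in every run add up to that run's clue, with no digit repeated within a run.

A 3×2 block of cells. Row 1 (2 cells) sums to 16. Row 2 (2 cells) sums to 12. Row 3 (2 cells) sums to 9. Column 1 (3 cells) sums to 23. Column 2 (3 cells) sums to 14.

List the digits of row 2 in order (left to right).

8 4

16 in 2 cells must be {7,9}; 23 in 3 cells must be {6,8,9}.
The 16 across and the 23 down share only 9, so (1,1) = 9.
(1,2) = 16 − 9 = 7 completes the 16 across.
Given what's placed, (2,1) must be 8 to fit the 12 across and 23 down.
(2,2) = 12 − 8 = 4 completes the 12 across.
(3,1) = 23 − 17 = 6 completes the 23 down.
(3,2) = 9 − 6 = 3 completes the 9 across.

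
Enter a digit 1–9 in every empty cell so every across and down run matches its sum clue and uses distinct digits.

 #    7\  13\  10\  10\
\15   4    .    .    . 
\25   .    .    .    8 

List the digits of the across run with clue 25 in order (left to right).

3, 5, 9, 8

R1C4 = 10 − 8 = 2 completes the 10 down.
R2C1 = 7 − 4 = 3 completes the 7 down.
R2C3 = 9: the only remaining digit allowed by both the 25 across and the 10 down.
R1C3 = 10 − 9 = 1 completes the 10 down.
R2C2 = 25 − 20 = 5 completes the 25 across.
R1C2 = 15 − 7 = 8 completes the 15 across.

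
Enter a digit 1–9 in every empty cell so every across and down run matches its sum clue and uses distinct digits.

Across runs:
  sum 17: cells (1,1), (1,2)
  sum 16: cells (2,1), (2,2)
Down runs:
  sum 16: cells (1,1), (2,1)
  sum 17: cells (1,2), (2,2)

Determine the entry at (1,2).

17 in 2 cells must be {8,9}; 16 in 2 cells must be {7,9}.
The 17 across and the 16 down share only 9, so (1,1) = 9.
(1,2) = 17 − 9 = 8 completes the 17 across.
(2,1) = 16 − 9 = 7 completes the 16 down.
(2,2) = 16 − 7 = 9 completes the 16 across.

8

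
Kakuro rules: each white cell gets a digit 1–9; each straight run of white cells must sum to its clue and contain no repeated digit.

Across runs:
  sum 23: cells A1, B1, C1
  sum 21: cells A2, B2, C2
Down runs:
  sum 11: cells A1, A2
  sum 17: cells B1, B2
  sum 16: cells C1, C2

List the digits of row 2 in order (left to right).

23 in 3 cells must be {6,8,9}; 17 in 2 cells must be {8,9}; 16 in 2 cells must be {7,9}.
The 23 across and the 16 down share only 9, so C1 = 9.
C2 = 16 − 9 = 7 completes the 16 down.
Given what's placed, B1 must be 8 to fit the 23 across and 17 down.
B2 = 17 − 8 = 9 completes the 17 down.
A1 = 23 − 17 = 6 completes the 23 across.
A2 = 21 − 16 = 5 completes the 21 across.

5, 9, 7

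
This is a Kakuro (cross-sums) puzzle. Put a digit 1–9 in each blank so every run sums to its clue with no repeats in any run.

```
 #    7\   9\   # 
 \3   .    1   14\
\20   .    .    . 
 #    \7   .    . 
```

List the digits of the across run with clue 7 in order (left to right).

3 in 2 cells must be {1,2}.
R1C1 = 3 − 1 = 2 completes the 3 across.
R2C1 = 7 − 2 = 5 completes the 7 down.
R2C2 = 6: the only remaining digit allowed by both the 20 across and the 9 down.
R2C3 = 20 − 11 = 9 completes the 20 across.
R3C2 = 9 − 7 = 2 completes the 9 down.
R3C3 = 7 − 2 = 5 completes the 7 across.

2 5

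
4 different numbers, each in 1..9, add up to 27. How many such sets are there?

4 distinct digits from 1–9 sum between 10 and 30.
Enumerating: {3,7,8,9}, {4,6,8,9}, {5,6,7,9}.

3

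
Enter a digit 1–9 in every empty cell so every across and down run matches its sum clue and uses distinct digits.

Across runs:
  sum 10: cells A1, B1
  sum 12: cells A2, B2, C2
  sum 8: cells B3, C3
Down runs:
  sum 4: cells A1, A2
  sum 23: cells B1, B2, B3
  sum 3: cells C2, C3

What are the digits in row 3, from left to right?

4 in 2 cells must be {1,3}; 23 in 3 cells must be {6,8,9}; 3 in 2 cells must be {1,2}.
The 8 across and the 23 down share only 6, so B3 = 6.
C3 = 8 − 6 = 2 completes the 8 across.
C2 = 3 − 2 = 1 completes the 3 down.
A2 = 3: the only remaining digit allowed by both the 12 across and the 4 down.
B2 = 12 − 4 = 8 completes the 12 across.
A1 = 4 − 3 = 1 completes the 4 down.
B1 = 10 − 1 = 9 completes the 10 across.

6 2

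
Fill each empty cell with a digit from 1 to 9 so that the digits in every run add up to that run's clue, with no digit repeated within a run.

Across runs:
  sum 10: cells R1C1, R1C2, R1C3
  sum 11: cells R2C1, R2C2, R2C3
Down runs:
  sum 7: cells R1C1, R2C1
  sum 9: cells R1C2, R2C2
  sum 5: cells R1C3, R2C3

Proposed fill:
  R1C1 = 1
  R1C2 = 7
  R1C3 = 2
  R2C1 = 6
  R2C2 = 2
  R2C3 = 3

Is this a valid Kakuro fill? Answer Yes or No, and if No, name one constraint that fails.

Across: 1+7+2=10; 6+2+3=11. Down: 1+6=7; 7+2=9; 2+3=5. No digit repeats within any run.

Yes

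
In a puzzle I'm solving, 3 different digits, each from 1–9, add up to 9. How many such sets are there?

3 distinct digits from 1–9 sum between 6 and 24.
Enumerating: {1,2,6}, {1,3,5}, {2,3,4}.

3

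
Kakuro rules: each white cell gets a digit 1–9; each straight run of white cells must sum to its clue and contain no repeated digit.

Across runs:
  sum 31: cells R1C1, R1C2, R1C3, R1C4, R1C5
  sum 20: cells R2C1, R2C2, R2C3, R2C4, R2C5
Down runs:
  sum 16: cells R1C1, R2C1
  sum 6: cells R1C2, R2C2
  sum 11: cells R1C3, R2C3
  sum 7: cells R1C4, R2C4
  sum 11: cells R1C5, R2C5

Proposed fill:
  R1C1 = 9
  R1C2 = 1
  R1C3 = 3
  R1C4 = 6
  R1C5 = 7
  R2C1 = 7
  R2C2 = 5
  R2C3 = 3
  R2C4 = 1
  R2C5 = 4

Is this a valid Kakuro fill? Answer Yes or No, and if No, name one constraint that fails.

No — the across run R1C1–R1C5 sums to 26, not 31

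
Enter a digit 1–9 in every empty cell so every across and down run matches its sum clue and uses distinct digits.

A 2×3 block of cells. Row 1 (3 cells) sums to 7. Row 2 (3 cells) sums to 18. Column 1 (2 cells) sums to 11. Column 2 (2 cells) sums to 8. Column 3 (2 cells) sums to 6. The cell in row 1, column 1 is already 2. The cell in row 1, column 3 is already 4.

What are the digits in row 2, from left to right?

7 in 3 cells must be {1,2,4}.
(1,2) = 7 − 6 = 1 completes the 7 across.
(2,1) = 11 − 2 = 9 completes the 11 down.
(2,2) = 8 − 1 = 7 completes the 8 down.
(2,3) = 18 − 16 = 2 completes the 18 across.

9 7 2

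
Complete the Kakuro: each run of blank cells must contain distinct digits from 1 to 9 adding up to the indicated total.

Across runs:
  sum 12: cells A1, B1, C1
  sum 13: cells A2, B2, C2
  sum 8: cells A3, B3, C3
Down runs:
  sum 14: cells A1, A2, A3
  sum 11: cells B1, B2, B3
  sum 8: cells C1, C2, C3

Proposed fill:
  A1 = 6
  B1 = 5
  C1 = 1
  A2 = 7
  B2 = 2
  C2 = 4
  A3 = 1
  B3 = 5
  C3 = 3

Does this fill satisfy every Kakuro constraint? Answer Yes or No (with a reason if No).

No — the across run A3–C3 sums to 9, not 8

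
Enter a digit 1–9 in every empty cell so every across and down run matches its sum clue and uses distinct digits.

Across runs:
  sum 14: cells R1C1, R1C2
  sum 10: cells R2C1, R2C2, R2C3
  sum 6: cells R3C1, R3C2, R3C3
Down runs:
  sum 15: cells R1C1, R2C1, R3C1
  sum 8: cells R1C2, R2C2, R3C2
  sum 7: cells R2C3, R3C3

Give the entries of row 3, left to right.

6 in 3 cells must be {1,2,3}.
Only 5 fits R1C2 under both its across sum 14 and down sum 8.
R1C1 = 14 − 5 = 9 completes the 14 across.
Nothing is forced directly, so branch on R2C2, whose candidates are 1 or 2. If R2C2 = 2: that forces R3C2 = 1, R3C1 = 2, R3C3 = 3, after which R2C1 would have to be in {1,3,5,7} for the 10 across but in {4} for the 15 down — contradiction. So R2C2 = 1.
R3C2 = 8 − 6 = 2 completes the 8 down.
R3C1 = 1: the only remaining digit allowed by both the 6 across and the 15 down.
R3C3 = 6 − 3 = 3 completes the 6 across.

1 2 3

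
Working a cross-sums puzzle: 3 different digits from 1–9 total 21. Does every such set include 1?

Counterexample: {4,8,9} sums to 21 without using 1.

No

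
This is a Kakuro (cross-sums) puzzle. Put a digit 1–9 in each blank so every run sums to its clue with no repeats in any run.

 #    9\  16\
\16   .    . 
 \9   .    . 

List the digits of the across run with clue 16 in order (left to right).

16 in 2 cells must be {7,9}.
The 16 across and the 9 down share only 7, so R1C1 = 7.
R1C2 = 16 − 7 = 9 completes the 16 across.
R2C1 = 9 − 7 = 2 completes the 9 down.
R2C2 = 9 − 2 = 7 completes the 9 across.

7 9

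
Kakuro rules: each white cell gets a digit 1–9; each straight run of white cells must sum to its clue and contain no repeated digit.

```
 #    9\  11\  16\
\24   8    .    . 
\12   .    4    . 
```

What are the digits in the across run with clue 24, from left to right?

8 7 9

24 in 3 cells must be {7,8,9}; 16 in 2 cells must be {7,9}.
R1C2 = 11 − 4 = 7 completes the 11 down.
R1C3 = 24 − 15 = 9 completes the 24 across.
R2C1 = 9 − 8 = 1 completes the 9 down.
R2C3 = 12 − 5 = 7 completes the 12 across.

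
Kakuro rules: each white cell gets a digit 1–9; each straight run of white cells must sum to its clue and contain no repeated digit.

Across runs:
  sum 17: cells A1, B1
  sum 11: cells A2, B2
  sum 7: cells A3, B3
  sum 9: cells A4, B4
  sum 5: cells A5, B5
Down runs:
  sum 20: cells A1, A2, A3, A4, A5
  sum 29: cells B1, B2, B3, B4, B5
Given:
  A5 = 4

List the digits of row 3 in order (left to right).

2 5

17 in 2 cells must be {8,9}.
Given what's placed, A1 must be 8 to fit the 17 across and 20 down.
B1 = 17 − 8 = 9 completes the 17 across.
B5 = 5 − 4 = 1 completes the 5 across.
Nothing is forced directly, so branch on A2, whose candidates are 2 or 5. If A2 = 2: then B2 would have to be in {9} for the 11 across but in {4,5,6,7,8} for the 29 down — contradiction. So A2 = 5.
B2 = 11 − 5 = 6 completes the 11 across.
Given what's placed, B3 must be 5 to fit the 7 across and 29 down.
B4 = 29 − 21 = 8 completes the 29 down.
A3 = 7 − 5 = 2 completes the 7 across.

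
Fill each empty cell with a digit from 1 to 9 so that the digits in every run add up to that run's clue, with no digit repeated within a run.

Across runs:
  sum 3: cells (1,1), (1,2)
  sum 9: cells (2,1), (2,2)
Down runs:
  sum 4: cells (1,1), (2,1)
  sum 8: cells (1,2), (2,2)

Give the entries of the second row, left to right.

3 in 2 cells must be {1,2}; 4 in 2 cells must be {1,3}.
The 3 across and the 4 down share only 1, so (1,1) = 1.
(1,2) = 3 − 1 = 2 completes the 3 across.
(2,1) = 4 − 1 = 3 completes the 4 down.
(2,2) = 9 − 3 = 6 completes the 9 across.

3, 6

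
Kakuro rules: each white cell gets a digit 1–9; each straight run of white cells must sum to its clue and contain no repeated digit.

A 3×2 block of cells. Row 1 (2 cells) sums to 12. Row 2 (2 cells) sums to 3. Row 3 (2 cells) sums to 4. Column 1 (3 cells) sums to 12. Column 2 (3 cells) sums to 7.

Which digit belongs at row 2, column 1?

1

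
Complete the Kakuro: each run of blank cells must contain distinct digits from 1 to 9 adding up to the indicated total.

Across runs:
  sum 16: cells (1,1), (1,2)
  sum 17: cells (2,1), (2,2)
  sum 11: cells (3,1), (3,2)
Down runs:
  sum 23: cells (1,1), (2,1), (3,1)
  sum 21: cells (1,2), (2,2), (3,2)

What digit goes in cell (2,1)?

8

16 in 2 cells must be {7,9}; 17 in 2 cells must be {8,9}; 23 in 3 cells must be {6,8,9}.
The 16 across and the 23 down share only 9, so (1,1) = 9.
(1,2) = 16 − 9 = 7 completes the 16 across.
Given what's placed, (2,1) must be 8 to fit the 17 across and 23 down.
(2,2) = 17 − 8 = 9 completes the 17 across.
(3,1) = 23 − 17 = 6 completes the 23 down.
(3,2) = 11 − 6 = 5 completes the 11 across.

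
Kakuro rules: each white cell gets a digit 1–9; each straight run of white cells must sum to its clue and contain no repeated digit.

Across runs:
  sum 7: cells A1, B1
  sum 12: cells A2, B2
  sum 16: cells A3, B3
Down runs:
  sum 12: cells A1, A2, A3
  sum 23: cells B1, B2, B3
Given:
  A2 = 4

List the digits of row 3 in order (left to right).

16 in 2 cells must be {7,9}; 23 in 3 cells must be {6,8,9}.
Only 6 fits B1 under both its across sum 7 and down sum 23.
B2 = 12 − 4 = 8 completes the 12 across.
Given what's placed, A3 must be 7 to fit the 16 across and 12 down.
B3 = 16 − 7 = 9 completes the 16 across.
A1 = 7 − 6 = 1 completes the 7 across.

7 9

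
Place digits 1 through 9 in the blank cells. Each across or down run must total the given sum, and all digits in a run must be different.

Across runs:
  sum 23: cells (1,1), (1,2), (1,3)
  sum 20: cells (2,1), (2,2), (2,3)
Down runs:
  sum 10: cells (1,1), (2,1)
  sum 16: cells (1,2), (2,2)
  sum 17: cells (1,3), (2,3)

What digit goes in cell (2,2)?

7

23 in 3 cells must be {6,8,9}; 16 in 2 cells must be {7,9}; 17 in 2 cells must be {8,9}.
The 23 across and the 16 down share only 9, so (1,2) = 9.
Given what's placed, (1,3) must be 8 to fit the 23 across and 17 down.
(2,2) = 16 − 9 = 7 completes the 16 down.
(2,3) = 17 − 8 = 9 completes the 17 down.
(1,1) = 23 − 17 = 6 completes the 23 across.
(2,1) = 20 − 16 = 4 completes the 20 across.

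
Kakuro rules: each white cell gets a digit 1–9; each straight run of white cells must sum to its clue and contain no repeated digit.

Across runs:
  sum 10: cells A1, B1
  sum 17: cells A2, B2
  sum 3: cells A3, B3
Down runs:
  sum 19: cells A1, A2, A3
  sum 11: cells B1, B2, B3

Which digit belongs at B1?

17 in 2 cells must be {8,9}; 3 in 2 cells must be {1,2}.
The 17 across and the 11 down share only 8, so B2 = 8.
The 3 across and the 19 down share only 2, so A3 = 2.
B3 = 3 − 2 = 1 completes the 3 across.
B1 = 11 − 9 = 2 completes the 11 down.
A2 = 17 − 8 = 9 completes the 17 across.
A1 = 10 − 2 = 8 completes the 10 across.

2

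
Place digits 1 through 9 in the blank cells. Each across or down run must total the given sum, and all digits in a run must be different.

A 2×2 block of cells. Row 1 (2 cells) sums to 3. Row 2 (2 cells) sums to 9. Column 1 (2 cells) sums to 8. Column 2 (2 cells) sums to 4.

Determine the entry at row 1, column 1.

2

3 in 2 cells must be {1,2}; 4 in 2 cells must be {1,3}.
The 3 across and the 4 down share only 1, so (1,2) = 1.
(2,2) = 4 − 1 = 3 completes the 4 down.
(1,1) = 3 − 1 = 2 completes the 3 across.
(2,1) = 9 − 3 = 6 completes the 9 across.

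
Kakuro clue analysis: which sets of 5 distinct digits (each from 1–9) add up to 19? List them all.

5 distinct digits from 1–9 sum between 15 and 35.

{1,2,3,4,9}; {1,2,3,5,8}; {1,2,3,6,7}; {1,2,4,5,7}; {1,3,4,5,6}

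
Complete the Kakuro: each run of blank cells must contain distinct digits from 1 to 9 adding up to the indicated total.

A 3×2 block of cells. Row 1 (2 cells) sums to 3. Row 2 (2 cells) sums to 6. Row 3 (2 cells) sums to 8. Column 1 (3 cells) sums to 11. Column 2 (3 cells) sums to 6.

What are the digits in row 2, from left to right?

3 in 2 cells must be {1,2}; 6 in 3 cells must be {1,2,3}.
Nothing is forced directly, so branch on (1,1), whose candidates are 1 or 2. If (1,1) = 1: that forces (1,2) = 2, (2,2) = 1, (3,2) = 3, after which (2,1) would have to be in {5} for the 6 across but in {2,3,4,6,7,8} for the 11 down — contradiction. So (1,1) = 2.
(1,2) = 3 − 2 = 1 completes the 3 across.
Given what's placed, (2,2) must be 2 to fit the 6 across and 6 down.
(3,2) = 6 − 3 = 3 completes the 6 down.
(2,1) = 6 − 2 = 4 completes the 6 across.
(3,1) = 8 − 3 = 5 completes the 8 across.

4 2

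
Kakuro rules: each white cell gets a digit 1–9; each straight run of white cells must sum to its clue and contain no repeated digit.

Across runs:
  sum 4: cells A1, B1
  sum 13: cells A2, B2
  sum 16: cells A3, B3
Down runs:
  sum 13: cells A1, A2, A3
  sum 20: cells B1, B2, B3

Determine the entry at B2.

8

4 in 2 cells must be {1,3}; 16 in 2 cells must be {7,9}.
The 4 across and the 20 down share only 3, so B1 = 3.
Given what's placed, B3 must be 9 to fit the 16 across and 20 down.
A1 = 4 − 3 = 1 completes the 4 across.
B2 = 20 − 12 = 8 completes the 20 down.
A3 = 16 − 9 = 7 completes the 16 across.
A2 = 13 − 8 = 5 completes the 13 across.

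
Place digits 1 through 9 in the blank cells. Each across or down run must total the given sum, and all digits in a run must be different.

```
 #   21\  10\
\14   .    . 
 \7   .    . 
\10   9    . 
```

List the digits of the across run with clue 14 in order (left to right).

8, 6

R3C2 = 10 − 9 = 1 completes the 10 across.
No cell is forced outright now. R1C1 can only be 5 or 8 (the digits allowed by both its 14 across and its 21 down). If R1C1 = 5: then R1C2 would have to be in {9} for the 14 across but in {2,3,4,5,6,7} for the 10 down — contradiction. So R1C1 = 8.
R1C2 = 14 − 8 = 6 completes the 14 across.
R2C1 = 21 − 17 = 4 completes the 21 down.
R2C2 = 7 − 4 = 3 completes the 7 across.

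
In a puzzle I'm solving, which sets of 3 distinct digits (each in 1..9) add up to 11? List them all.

{1,2,8}; {1,3,7}; {1,4,6}; {2,3,6}; {2,4,5}

3 distinct digits from 1–9 sum between 6 and 24.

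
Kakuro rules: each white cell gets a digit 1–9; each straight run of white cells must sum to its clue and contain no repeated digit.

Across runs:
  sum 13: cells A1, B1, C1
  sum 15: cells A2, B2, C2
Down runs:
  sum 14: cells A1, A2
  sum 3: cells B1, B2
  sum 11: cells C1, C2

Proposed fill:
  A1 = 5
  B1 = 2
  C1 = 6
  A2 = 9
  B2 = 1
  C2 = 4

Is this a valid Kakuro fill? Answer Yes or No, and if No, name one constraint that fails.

No — the across run A2–C2 sums to 14, not 15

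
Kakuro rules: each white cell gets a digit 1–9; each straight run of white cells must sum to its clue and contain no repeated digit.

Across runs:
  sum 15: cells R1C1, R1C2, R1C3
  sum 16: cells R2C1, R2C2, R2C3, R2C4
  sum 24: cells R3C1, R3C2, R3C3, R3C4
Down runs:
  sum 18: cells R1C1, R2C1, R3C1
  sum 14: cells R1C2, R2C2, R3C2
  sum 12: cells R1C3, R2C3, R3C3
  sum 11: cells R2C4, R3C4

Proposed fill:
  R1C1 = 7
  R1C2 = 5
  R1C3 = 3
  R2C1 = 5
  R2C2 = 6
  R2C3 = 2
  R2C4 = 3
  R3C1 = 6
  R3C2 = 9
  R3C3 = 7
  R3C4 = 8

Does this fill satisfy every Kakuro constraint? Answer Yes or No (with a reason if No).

No — the across run R3C1–R3C4 sums to 30, not 24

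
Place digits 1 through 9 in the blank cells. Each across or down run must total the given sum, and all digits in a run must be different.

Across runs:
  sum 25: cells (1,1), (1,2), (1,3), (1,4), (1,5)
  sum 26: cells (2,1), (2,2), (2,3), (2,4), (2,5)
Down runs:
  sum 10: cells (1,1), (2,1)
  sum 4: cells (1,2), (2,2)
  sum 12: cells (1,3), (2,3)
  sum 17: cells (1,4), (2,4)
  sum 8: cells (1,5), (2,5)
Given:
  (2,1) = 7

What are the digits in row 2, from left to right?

7 3 5 9 2

4 in 2 cells must be {1,3}; 17 in 2 cells must be {8,9}.
(1,1) = 10 − 7 = 3 completes the 10 down.
(1,2) = 1: the only remaining digit allowed by both the 25 across and the 4 down.
(2,2) = 4 − 1 = 3 completes the 4 down.
Nothing is forced directly, so branch on (1,4), whose candidates are 8 or 9. If (1,4) = 9: that forces (2,4) = 8, after which (2,3) would have to be in {2,6} for the 26 across but in {3,4,5,7,8,9} for the 12 down — contradiction. So (1,4) = 8.
(2,4) = 17 − 8 = 9 completes the 17 down.
Given what's placed, (2,3) must be 5 to fit the 26 across and 12 down.
(2,5) = 26 − 24 = 2 completes the 26 across.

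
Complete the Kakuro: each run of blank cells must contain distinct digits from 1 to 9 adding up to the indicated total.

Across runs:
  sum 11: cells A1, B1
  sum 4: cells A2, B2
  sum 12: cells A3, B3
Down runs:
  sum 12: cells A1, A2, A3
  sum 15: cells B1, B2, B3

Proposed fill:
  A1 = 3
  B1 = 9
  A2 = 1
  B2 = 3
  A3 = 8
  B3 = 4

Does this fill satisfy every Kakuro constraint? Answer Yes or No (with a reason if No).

No — the down run B1–B3 sums to 16, not 15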